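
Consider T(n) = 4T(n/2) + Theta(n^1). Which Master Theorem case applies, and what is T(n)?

Master Theorem for T(n) = 4T(n/2) + O(n^1):

a = 4, b = 2, c = 1
log_b(a) = log_2(4) = 2.0000

Case 1: c = 1 < log_2(4) = 2.0000
T(n) = O(n^(log_2 4)) = O(n^2)

For T(n) = 4T(n/2) + O(n^1): log_2(4) = 2.0000. This is Case 1 of the Master Theorem (c < log_b(a), work dominated by leaves), giving O(n^2).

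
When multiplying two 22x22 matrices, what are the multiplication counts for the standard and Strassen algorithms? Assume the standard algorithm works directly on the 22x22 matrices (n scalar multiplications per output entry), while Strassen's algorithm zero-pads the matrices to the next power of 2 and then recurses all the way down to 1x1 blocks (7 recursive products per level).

Matrix multiplication for 22x22 matrices:

Strassen's algorithm requires power-of-2 dimensions. Pad 22x22 to 32x32 (next power of 2).

Standard algorithm: 22^3 = 10648 multiplications
Strassen's algorithm: 7^(log2(32)) = 7^5 = 16807 multiplications
Difference: 10648 - 16807 = -6159 (Strassen uses MORE here due to padding overhead — for small or just-over-power-of-2 n, padding can outweigh the per-level savings)

Standard: 10648 multiplications (22^3). Strassen: 16807 multiplications (7^5, after padding to 32x32). Strassen reduces 8 recursive multiplications to 7 at each level.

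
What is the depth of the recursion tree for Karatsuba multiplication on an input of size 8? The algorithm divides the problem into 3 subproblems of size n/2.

For divide and conquer with division factor 2:

Problem sizes at each level:
Level 0: 8
Level 1: 4
Level 2: 2
Level 3: 1

The root is level 0 and the size-1 base case is level 3 (the tree spans levels 0 through 3, i.e. 4 levels counting the root), so the depth is the number of divisions: log_2(8) = 3

The recursion tree depth is log_2(8) = 3. At each level, the problem size is divided by 2, so it takes 3 divisions to reduce to a base case of size 1. The algorithm makes 3 recursive calls at each level.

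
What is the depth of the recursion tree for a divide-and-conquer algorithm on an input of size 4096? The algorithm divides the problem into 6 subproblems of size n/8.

For divide and conquer with division factor 8:

Problem sizes at each level:
Level 0: 4096
Level 1: 512
Level 2: 64
Level 3: 8
Level 4: 1

The root is level 0 and the size-1 base case is level 4 (the tree spans levels 0 through 4, i.e. 5 levels counting the root), so the depth is the number of divisions: log_8(4096) = 4

The recursion tree depth is log_8(4096) = 4. At each level, the problem size is divided by 8, so it takes 4 divisions to reduce to a base case of size 1. The algorithm makes 6 recursive calls at each level.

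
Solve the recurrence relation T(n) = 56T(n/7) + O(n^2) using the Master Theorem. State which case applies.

Master Theorem for T(n) = 56T(n/7) + O(n^2):

a = 56, b = 7, c = 2
log_b(a) = log_7(56) = 2.0686

Case 1: c = 2 < log_7(56) = 2.0686
T(n) = O(n^(log_7 56))

For T(n) = 56T(n/7) + O(n^2): log_7(56) = 2.0686. This is Case 1 of the Master Theorem (c < log_b(a), work dominated by leaves), giving O(n^(log_7 56)).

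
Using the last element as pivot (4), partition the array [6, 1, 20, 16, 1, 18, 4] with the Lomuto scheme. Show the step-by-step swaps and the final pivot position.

Lomuto partition with pivot = 4:

Initial array: [6, 1, 20, 16, 1, 18, 4]

arr[0]=6 > 4: no swap
arr[1]=1 <= 4: swap with position 0, array becomes [1, 6, 20, 16, 1, 18, 4]
arr[2]=20 > 4: no swap
arr[3]=16 > 4: no swap
arr[4]=1 <= 4: swap with position 1, array becomes [1, 1, 20, 16, 6, 18, 4]
arr[5]=18 > 4: no swap

Place pivot at position 2: [1, 1, 4, 16, 6, 18, 20]
Pivot position: 2

After partitioning with pivot 4, the array becomes [1, 1, 4, 16, 6, 18, 20]. The pivot is placed at index 2. All elements to the left of the pivot are <= 4, and all elements to the right are > 4.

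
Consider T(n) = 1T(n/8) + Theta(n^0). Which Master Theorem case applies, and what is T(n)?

Master Theorem for T(n) = 1T(n/8) + O(n^0):

a = 1, b = 8, c = 0
log_b(a) = log_8(1) = 0.0000

Case 2: c = 0 = log_8(1) = 0.0000
T(n) = O(n^0 log n) = O(log n)

For T(n) = 1T(n/8) + O(n^0): log_8(1) = 0.0000. This is Case 2 of the Master Theorem (c = log_b(a), equal work at all levels), giving O(log n).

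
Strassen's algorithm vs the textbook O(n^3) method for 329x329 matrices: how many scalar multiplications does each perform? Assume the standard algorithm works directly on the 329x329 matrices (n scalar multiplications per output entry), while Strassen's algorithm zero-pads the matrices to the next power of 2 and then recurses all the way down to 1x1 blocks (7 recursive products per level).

Matrix multiplication for 329x329 matrices:

Strassen's algorithm requires power-of-2 dimensions. Pad 329x329 to 512x512 (next power of 2).

Standard algorithm: 329^3 = 35611289 multiplications
Strassen's algorithm: 7^(log2(512)) = 7^9 = 40353607 multiplications
Difference: 35611289 - 40353607 = -4742318 (Strassen uses MORE here due to padding overhead — for small or just-over-power-of-2 n, padding can outweigh the per-level savings)

Standard: 35611289 multiplications (329^3). Strassen: 40353607 multiplications (7^9, after padding to 512x512). Strassen reduces 8 recursive multiplications to 7 at each level.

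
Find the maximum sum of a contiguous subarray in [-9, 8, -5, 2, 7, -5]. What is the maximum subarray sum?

Using Kadane's algorithm on [-9, 8, -5, 2, 7, -5]:

Scanning through the array:
Position 1 (value 8): max_ending_here = 8, max_so_far = 8
Position 2 (value -5): max_ending_here = 3, max_so_far = 8
Position 3 (value 2): max_ending_here = 5, max_so_far = 8
Position 4 (value 7): max_ending_here = 12, max_so_far = 12
Position 5 (value -5): max_ending_here = 7, max_so_far = 12

Maximum subarray: [8, -5, 2, 7]
Maximum sum: 12

The maximum subarray is [8, -5, 2, 7] with sum 12. This subarray runs from index 1 to index 4.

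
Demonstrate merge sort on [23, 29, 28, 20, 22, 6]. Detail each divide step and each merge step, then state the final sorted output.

Merge sort trace:

Split: [23, 29, 28, 20, 22, 6] -> [23, 29, 28] and [20, 22, 6]
  Split: [23, 29, 28] -> [23] and [29, 28]
    Split: [29, 28] -> [29] and [28]
    Merge: [29] + [28] -> [28, 29]
  Merge: [23] + [28, 29] -> [23, 28, 29]
  Split: [20, 22, 6] -> [20] and [22, 6]
    Split: [22, 6] -> [22] and [6]
    Merge: [22] + [6] -> [6, 22]
  Merge: [20] + [6, 22] -> [6, 20, 22]
Merge: [23, 28, 29] + [6, 20, 22] -> [6, 20, 22, 23, 28, 29]

Final sorted array: [6, 20, 22, 23, 28, 29]

The merge sort proceeds by recursively splitting the array and merging sorted halves.
After all merges, the sorted array is [6, 20, 22, 23, 28, 29].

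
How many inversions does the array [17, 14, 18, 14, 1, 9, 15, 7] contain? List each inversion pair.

Finding inversions in [17, 14, 18, 14, 1, 9, 15, 7]:

(0, 1): arr[0]=17 > arr[1]=14
(0, 3): arr[0]=17 > arr[3]=14
(0, 4): arr[0]=17 > arr[4]=1
(0, 5): arr[0]=17 > arr[5]=9
(0, 6): arr[0]=17 > arr[6]=15
(0, 7): arr[0]=17 > arr[7]=7
(1, 4): arr[1]=14 > arr[4]=1
(1, 5): arr[1]=14 > arr[5]=9
(1, 7): arr[1]=14 > arr[7]=7
(2, 3): arr[2]=18 > arr[3]=14
(2, 4): arr[2]=18 > arr[4]=1
(2, 5): arr[2]=18 > arr[5]=9
(2, 6): arr[2]=18 > arr[6]=15
(2, 7): arr[2]=18 > arr[7]=7
(3, 4): arr[3]=14 > arr[4]=1
(3, 5): arr[3]=14 > arr[5]=9
(3, 7): arr[3]=14 > arr[7]=7
(5, 7): arr[5]=9 > arr[7]=7
(6, 7): arr[6]=15 > arr[7]=7

Total inversions: 19

The array has 19 inversion(s): (0,1), (0,3), (0,4), (0,5), (0,6), (0,7), (1,4), (1,5), (1,7), (2,3), (2,4), (2,5), (2,6), (2,7), (3,4), (3,5), (3,7), (5,7), (6,7). Each pair (i,j) satisfies i < j and arr[i] > arr[j].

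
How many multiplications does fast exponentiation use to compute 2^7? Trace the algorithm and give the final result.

Computing 2^7 by squaring (build up from 2^1; each line after the first costs one multiplication):

2^1 = 2
2^2 = (2^1)^2 = 2^2 = 4
2^3 = 2 * 2^2 = 2 * 4 = 8
2^6 = (2^3)^2 = 8^2 = 64
2^7 = 2 * 2^6 = 2 * 64 = 128

Result: 128
Multiplications needed: 4 (4 lines after 2^1)

2^7 = 128. Using exponentiation by squaring, this requires 4 multiplications. The key idea: if the exponent is even, square the half-power; if odd, multiply by the base once.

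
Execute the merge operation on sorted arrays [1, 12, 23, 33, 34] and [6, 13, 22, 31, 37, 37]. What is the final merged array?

Merging process:

Compare 1 vs 6: take 1 from left. Merged: [1]
Compare 12 vs 6: take 6 from right. Merged: [1, 6]
Compare 12 vs 13: take 12 from left. Merged: [1, 6, 12]
Compare 23 vs 13: take 13 from right. Merged: [1, 6, 12, 13]
Compare 23 vs 22: take 22 from right. Merged: [1, 6, 12, 13, 22]
Compare 23 vs 31: take 23 from left. Merged: [1, 6, 12, 13, 22, 23]
Compare 33 vs 31: take 31 from right. Merged: [1, 6, 12, 13, 22, 23, 31]
Compare 33 vs 37: take 33 from left. Merged: [1, 6, 12, 13, 22, 23, 31, 33]
Compare 34 vs 37: take 34 from left. Merged: [1, 6, 12, 13, 22, 23, 31, 33, 34]
Append remaining from right: [37, 37]. Merged: [1, 6, 12, 13, 22, 23, 31, 33, 34, 37, 37]

Final merged array: [1, 6, 12, 13, 22, 23, 31, 33, 34, 37, 37]
Total comparisons: 9

The merged array is [1, 6, 12, 13, 22, 23, 31, 33, 34, 37, 37], requiring 9 comparisons. The merge step runs in O(n) time where n is the total number of elements.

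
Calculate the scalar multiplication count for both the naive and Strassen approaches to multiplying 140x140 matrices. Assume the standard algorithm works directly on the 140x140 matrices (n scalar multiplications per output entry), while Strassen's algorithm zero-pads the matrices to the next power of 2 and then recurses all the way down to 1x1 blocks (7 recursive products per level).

Matrix multiplication for 140x140 matrices:

Strassen's algorithm requires power-of-2 dimensions. Pad 140x140 to 256x256 (next power of 2).

Standard algorithm: 140^3 = 2744000 multiplications
Strassen's algorithm: 7^(log2(256)) = 7^8 = 5764801 multiplications
Difference: 2744000 - 5764801 = -3020801 (Strassen uses MORE here due to padding overhead — for small or just-over-power-of-2 n, padding can outweigh the per-level savings)

Standard: 2744000 multiplications (140^3). Strassen: 5764801 multiplications (7^8, after padding to 256x256). Strassen reduces 8 recursive multiplications to 7 at each level.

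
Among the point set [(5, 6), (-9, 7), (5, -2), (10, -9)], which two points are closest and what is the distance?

Computing all pairwise distances among 4 points:

d((5, 6), (-9, 7)) = 14.0357
d((5, 6), (5, -2)) = 8.0 <-- minimum
d((5, 6), (10, -9)) = 15.8114
d((-9, 7), (5, -2)) = 16.6433
d((-9, 7), (10, -9)) = 24.8395
d((5, -2), (10, -9)) = 8.6023

Closest pair: (5, 6) and (5, -2) with distance 8.0

The closest pair is (5, 6) and (5, -2) with Euclidean distance 8.0. For 4 points, brute-force pairwise comparison is shown above. For large n, the divide-and-conquer algorithm (sort by x, recurse on halves, check the dividing strip) achieves O(n log n).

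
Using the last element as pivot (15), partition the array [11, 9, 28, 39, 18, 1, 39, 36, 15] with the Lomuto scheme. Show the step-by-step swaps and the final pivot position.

Lomuto partition with pivot = 15:

Initial array: [11, 9, 28, 39, 18, 1, 39, 36, 15]

arr[0]=11 <= 15: swap with position 0, array becomes [11, 9, 28, 39, 18, 1, 39, 36, 15]
arr[1]=9 <= 15: swap with position 1, array becomes [11, 9, 28, 39, 18, 1, 39, 36, 15]
arr[2]=28 > 15: no swap
arr[3]=39 > 15: no swap
arr[4]=18 > 15: no swap
arr[5]=1 <= 15: swap with position 2, array becomes [11, 9, 1, 39, 18, 28, 39, 36, 15]
arr[6]=39 > 15: no swap
arr[7]=36 > 15: no swap

Place pivot at position 3: [11, 9, 1, 15, 18, 28, 39, 36, 39]
Pivot position: 3

After partitioning with pivot 15, the array becomes [11, 9, 1, 15, 18, 28, 39, 36, 39]. The pivot is placed at index 3. All elements to the left of the pivot are <= 15, and all elements to the right are > 15.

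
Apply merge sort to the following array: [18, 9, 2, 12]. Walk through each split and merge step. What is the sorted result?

Merge sort trace:

Split: [18, 9, 2, 12] -> [18, 9] and [2, 12]
  Split: [18, 9] -> [18] and [9]
  Merge: [18] + [9] -> [9, 18]
  Split: [2, 12] -> [2] and [12]
  Merge: [2] + [12] -> [2, 12]
Merge: [9, 18] + [2, 12] -> [2, 9, 12, 18]

Final sorted array: [2, 9, 12, 18]

The merge sort proceeds by recursively splitting the array and merging sorted halves.
After all merges, the sorted array is [2, 9, 12, 18].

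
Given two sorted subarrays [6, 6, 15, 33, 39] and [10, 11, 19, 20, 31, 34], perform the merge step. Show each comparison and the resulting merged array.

Merging process:

Compare 6 vs 10: take 6 from left. Merged: [6]
Compare 6 vs 10: take 6 from left. Merged: [6, 6]
Compare 15 vs 10: take 10 from right. Merged: [6, 6, 10]
Compare 15 vs 11: take 11 from right. Merged: [6, 6, 10, 11]
Compare 15 vs 19: take 15 from left. Merged: [6, 6, 10, 11, 15]
Compare 33 vs 19: take 19 from right. Merged: [6, 6, 10, 11, 15, 19]
Compare 33 vs 20: take 20 from right. Merged: [6, 6, 10, 11, 15, 19, 20]
Compare 33 vs 31: take 31 from right. Merged: [6, 6, 10, 11, 15, 19, 20, 31]
Compare 33 vs 34: take 33 from left. Merged: [6, 6, 10, 11, 15, 19, 20, 31, 33]
Compare 39 vs 34: take 34 from right. Merged: [6, 6, 10, 11, 15, 19, 20, 31, 33, 34]
Append remaining from left: [39]. Merged: [6, 6, 10, 11, 15, 19, 20, 31, 33, 34, 39]

Final merged array: [6, 6, 10, 11, 15, 19, 20, 31, 33, 34, 39]
Total comparisons: 10

The merged array is [6, 6, 10, 11, 15, 19, 20, 31, 33, 34, 39], requiring 10 comparisons. The merge step runs in O(n) time where n is the total number of elements.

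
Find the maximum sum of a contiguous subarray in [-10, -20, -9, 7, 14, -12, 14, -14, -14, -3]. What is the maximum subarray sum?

Using Kadane's algorithm on [-10, -20, -9, 7, 14, -12, 14, -14, -14, -3]:

Scanning through the array:
Position 1 (value -20): max_ending_here = -20, max_so_far = -10
Position 2 (value -9): max_ending_here = -9, max_so_far = -9
Position 3 (value 7): max_ending_here = 7, max_so_far = 7
Position 4 (value 14): max_ending_here = 21, max_so_far = 21
Position 5 (value -12): max_ending_here = 9, max_so_far = 21
Position 6 (value 14): max_ending_here = 23, max_so_far = 23
Position 7 (value -14): max_ending_here = 9, max_so_far = 23
Position 8 (value -14): max_ending_here = -5, max_so_far = 23
Position 9 (value -3): max_ending_here = -3, max_so_far = 23

Maximum subarray: [7, 14, -12, 14]
Maximum sum: 23

The maximum subarray is [7, 14, -12, 14] with sum 23. This subarray runs from index 3 to index 6.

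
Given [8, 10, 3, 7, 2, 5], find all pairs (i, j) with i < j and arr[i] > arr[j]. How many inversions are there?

Finding inversions in [8, 10, 3, 7, 2, 5]:

(0, 2): arr[0]=8 > arr[2]=3
(0, 3): arr[0]=8 > arr[3]=7
(0, 4): arr[0]=8 > arr[4]=2
(0, 5): arr[0]=8 > arr[5]=5
(1, 2): arr[1]=10 > arr[2]=3
(1, 3): arr[1]=10 > arr[3]=7
(1, 4): arr[1]=10 > arr[4]=2
(1, 5): arr[1]=10 > arr[5]=5
(2, 4): arr[2]=3 > arr[4]=2
(3, 4): arr[3]=7 > arr[4]=2
(3, 5): arr[3]=7 > arr[5]=5

Total inversions: 11

The array has 11 inversion(s): (0,2), (0,3), (0,4), (0,5), (1,2), (1,3), (1,4), (1,5), (2,4), (3,4), (3,5). Each pair (i,j) satisfies i < j and arr[i] > arr[j].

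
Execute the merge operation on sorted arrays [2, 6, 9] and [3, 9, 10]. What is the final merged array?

Merging process:

Compare 2 vs 3: take 2 from left. Merged: [2]
Compare 6 vs 3: take 3 from right. Merged: [2, 3]
Compare 6 vs 9: take 6 from left. Merged: [2, 3, 6]
Compare 9 vs 9: take 9 from left. Merged: [2, 3, 6, 9]
Append remaining from right: [9, 10]. Merged: [2, 3, 6, 9, 9, 10]

Final merged array: [2, 3, 6, 9, 9, 10]
Total comparisons: 4

The merged array is [2, 3, 6, 9, 9, 10], requiring 4 comparisons. The merge step runs in O(n) time where n is the total number of elements.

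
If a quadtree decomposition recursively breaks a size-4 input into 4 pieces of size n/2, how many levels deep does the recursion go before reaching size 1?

For divide and conquer with division factor 2:

Problem sizes at each level:
Level 0: 4
Level 1: 2
Level 2: 1

The root is level 0 and the size-1 base case is level 2 (the tree spans levels 0 through 2, i.e. 3 levels counting the root), so the depth is the number of divisions: log_2(4) = 2

The recursion tree depth is log_2(4) = 2. At each level, the problem size is divided by 2, so it takes 2 divisions to reduce to a base case of size 1. The algorithm makes 4 recursive calls at each level.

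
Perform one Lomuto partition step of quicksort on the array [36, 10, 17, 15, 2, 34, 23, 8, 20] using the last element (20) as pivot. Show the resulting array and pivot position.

Lomuto partition with pivot = 20:

Initial array: [36, 10, 17, 15, 2, 34, 23, 8, 20]

arr[0]=36 > 20: no swap
arr[1]=10 <= 20: swap with position 0, array becomes [10, 36, 17, 15, 2, 34, 23, 8, 20]
arr[2]=17 <= 20: swap with position 1, array becomes [10, 17, 36, 15, 2, 34, 23, 8, 20]
arr[3]=15 <= 20: swap with position 2, array becomes [10, 17, 15, 36, 2, 34, 23, 8, 20]
arr[4]=2 <= 20: swap with position 3, array becomes [10, 17, 15, 2, 36, 34, 23, 8, 20]
arr[5]=34 > 20: no swap
arr[6]=23 > 20: no swap
arr[7]=8 <= 20: swap with position 4, array becomes [10, 17, 15, 2, 8, 34, 23, 36, 20]

Place pivot at position 5: [10, 17, 15, 2, 8, 20, 23, 36, 34]
Pivot position: 5

After partitioning with pivot 20, the array becomes [10, 17, 15, 2, 8, 20, 23, 36, 34]. The pivot is placed at index 5. All elements to the left of the pivot are <= 20, and all elements to the right are > 20.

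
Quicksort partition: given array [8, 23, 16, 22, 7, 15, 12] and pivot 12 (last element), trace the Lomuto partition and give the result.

Lomuto partition with pivot = 12:

Initial array: [8, 23, 16, 22, 7, 15, 12]

arr[0]=8 <= 12: swap with position 0, array becomes [8, 23, 16, 22, 7, 15, 12]
arr[1]=23 > 12: no swap
arr[2]=16 > 12: no swap
arr[3]=22 > 12: no swap
arr[4]=7 <= 12: swap with position 1, array becomes [8, 7, 16, 22, 23, 15, 12]
arr[5]=15 > 12: no swap

Place pivot at position 2: [8, 7, 12, 22, 23, 15, 16]
Pivot position: 2

After partitioning with pivot 12, the array becomes [8, 7, 12, 22, 23, 15, 16]. The pivot is placed at index 2. All elements to the left of the pivot are <= 12, and all elements to the right are > 12.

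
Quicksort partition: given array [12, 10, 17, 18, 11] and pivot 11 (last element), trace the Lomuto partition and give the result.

Lomuto partition with pivot = 11:

Initial array: [12, 10, 17, 18, 11]

arr[0]=12 > 11: no swap
arr[1]=10 <= 11: swap with position 0, array becomes [10, 12, 17, 18, 11]
arr[2]=17 > 11: no swap
arr[3]=18 > 11: no swap

Place pivot at position 1: [10, 11, 17, 18, 12]
Pivot position: 1

After partitioning with pivot 11, the array becomes [10, 11, 17, 18, 12]. The pivot is placed at index 1. All elements to the left of the pivot are <= 11, and all elements to the right are > 11.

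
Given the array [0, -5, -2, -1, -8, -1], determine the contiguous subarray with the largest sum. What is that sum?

Using Kadane's algorithm on [0, -5, -2, -1, -8, -1]:

Scanning through the array:
Position 1 (value -5): max_ending_here = -5, max_so_far = 0
Position 2 (value -2): max_ending_here = -2, max_so_far = 0
Position 3 (value -1): max_ending_here = -1, max_so_far = 0
Position 4 (value -8): max_ending_here = -8, max_so_far = 0
Position 5 (value -1): max_ending_here = -1, max_so_far = 0

Maximum subarray: [0]
Maximum sum: 0

The maximum subarray is [0] with sum 0. This subarray runs from index 0 to index 0.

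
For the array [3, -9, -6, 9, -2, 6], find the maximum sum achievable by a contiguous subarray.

Using Kadane's algorithm on [3, -9, -6, 9, -2, 6]:

Scanning through the array:
Position 1 (value -9): max_ending_here = -6, max_so_far = 3
Position 2 (value -6): max_ending_here = -6, max_so_far = 3
Position 3 (value 9): max_ending_here = 9, max_so_far = 9
Position 4 (value -2): max_ending_here = 7, max_so_far = 9
Position 5 (value 6): max_ending_here = 13, max_so_far = 13

Maximum subarray: [9, -2, 6]
Maximum sum: 13

The maximum subarray is [9, -2, 6] with sum 13. This subarray runs from index 3 to index 5.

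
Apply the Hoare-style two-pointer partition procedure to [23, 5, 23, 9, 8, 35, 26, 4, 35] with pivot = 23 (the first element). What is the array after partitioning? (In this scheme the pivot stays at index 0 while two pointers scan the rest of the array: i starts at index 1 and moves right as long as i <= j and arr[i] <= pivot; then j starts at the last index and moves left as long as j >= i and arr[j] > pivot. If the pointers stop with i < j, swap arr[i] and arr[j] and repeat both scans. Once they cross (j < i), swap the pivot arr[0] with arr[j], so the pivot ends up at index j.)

Hoare-style two-pointer partition with pivot = 23:

Initial array: [23, 5, 23, 9, 8, 35, 26, 4, 35]

Pointers start at i = 1, j = 8.
i stops at index 5 (arr[5]=35 > 23), j stops at index 7 (arr[7]=4 <= 23): swap arr[5] and arr[7], array becomes [23, 5, 23, 9, 8, 4, 26, 35, 35]
i ends at 6, j ends at 5: the pointers have crossed (j < i), so scanning stops.

Swap pivot arr[0] with arr[5] to place pivot at position 5: [4, 5, 23, 9, 8, 23, 26, 35, 35]
Pivot position: 5

After partitioning with pivot 23, the array becomes [4, 5, 23, 9, 8, 23, 26, 35, 35]. The pivot is placed at index 5. All elements to the left of the pivot are <= 23, and all elements to the right are > 23.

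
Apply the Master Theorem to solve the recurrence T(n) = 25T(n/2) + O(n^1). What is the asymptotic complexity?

Master Theorem for T(n) = 25T(n/2) + O(n^1):

a = 25, b = 2, c = 1
log_b(a) = log_2(25) = 4.6439

Case 1: c = 1 < log_2(25) = 4.6439
T(n) = O(n^(log_2 25))

For T(n) = 25T(n/2) + O(n^1): log_2(25) = 4.6439. This is Case 1 of the Master Theorem (c < log_b(a), work dominated by leaves), giving O(n^(log_2 25)).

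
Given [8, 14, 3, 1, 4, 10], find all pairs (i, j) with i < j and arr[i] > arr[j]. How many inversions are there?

Finding inversions in [8, 14, 3, 1, 4, 10]:

(0, 2): arr[0]=8 > arr[2]=3
(0, 3): arr[0]=8 > arr[3]=1
(0, 4): arr[0]=8 > arr[4]=4
(1, 2): arr[1]=14 > arr[2]=3
(1, 3): arr[1]=14 > arr[3]=1
(1, 4): arr[1]=14 > arr[4]=4
(1, 5): arr[1]=14 > arr[5]=10
(2, 3): arr[2]=3 > arr[3]=1

Total inversions: 8

The array has 8 inversion(s): (0,2), (0,3), (0,4), (1,2), (1,3), (1,4), (1,5), (2,3). Each pair (i,j) satisfies i < j and arr[i] > arr[j].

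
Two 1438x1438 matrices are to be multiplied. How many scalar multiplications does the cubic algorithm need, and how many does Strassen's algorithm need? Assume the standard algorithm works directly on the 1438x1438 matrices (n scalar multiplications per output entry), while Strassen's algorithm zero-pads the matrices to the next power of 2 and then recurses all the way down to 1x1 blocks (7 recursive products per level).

Matrix multiplication for 1438x1438 matrices:

Strassen's algorithm requires power-of-2 dimensions. Pad 1438x1438 to 2048x2048 (next power of 2).

Standard algorithm: 1438^3 = 2973559672 multiplications
Strassen's algorithm: 7^(log2(2048)) = 7^11 = 1977326743 multiplications
Savings: 2973559672 - 1977326743 = 996232929 multiplications

Standard: 2973559672 multiplications (1438^3). Strassen: 1977326743 multiplications (7^11, after padding to 2048x2048). Strassen reduces 8 recursive multiplications to 7 at each level.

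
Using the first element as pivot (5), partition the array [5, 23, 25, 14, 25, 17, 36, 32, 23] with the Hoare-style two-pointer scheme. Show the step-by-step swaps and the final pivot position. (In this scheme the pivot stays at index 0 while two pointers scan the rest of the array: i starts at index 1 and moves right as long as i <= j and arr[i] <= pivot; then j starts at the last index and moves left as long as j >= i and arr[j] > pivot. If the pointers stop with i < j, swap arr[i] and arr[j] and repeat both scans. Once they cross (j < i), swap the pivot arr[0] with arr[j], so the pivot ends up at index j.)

Hoare-style two-pointer partition with pivot = 5:

Initial array: [5, 23, 25, 14, 25, 17, 36, 32, 23]

Pointers start at i = 1, j = 8.
i ends at 1, j ends at 0: the pointers have crossed (j < i), so scanning stops.

j = 0, so swapping arr[0] with arr[j] leaves the pivot at position 0: [5, 23, 25, 14, 25, 17, 36, 32, 23]
Pivot position: 0

After partitioning with pivot 5, the array becomes [5, 23, 25, 14, 25, 17, 36, 32, 23]. The pivot is placed at index 0. All elements to the left of the pivot are <= 5, and all elements to the right are > 5.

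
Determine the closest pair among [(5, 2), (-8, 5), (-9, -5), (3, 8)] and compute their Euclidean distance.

Computing all pairwise distances among 4 points:

d((5, 2), (-8, 5)) = 13.3417
d((5, 2), (-9, -5)) = 15.6525
d((5, 2), (3, 8)) = 6.3246 <-- minimum
d((-8, 5), (-9, -5)) = 10.0499
d((-8, 5), (3, 8)) = 11.4018
d((-9, -5), (3, 8)) = 17.6918

Closest pair: (5, 2) and (3, 8) with distance 6.3246

The closest pair is (5, 2) and (3, 8) with Euclidean distance 6.3246. For 4 points, brute-force pairwise comparison is shown above. For large n, the divide-and-conquer algorithm (sort by x, recurse on halves, check the dividing strip) achieves O(n log n).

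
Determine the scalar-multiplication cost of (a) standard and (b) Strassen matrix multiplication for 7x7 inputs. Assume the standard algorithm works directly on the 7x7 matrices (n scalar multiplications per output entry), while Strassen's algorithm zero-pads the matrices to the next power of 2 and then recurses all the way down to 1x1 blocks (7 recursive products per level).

Matrix multiplication for 7x7 matrices:

Strassen's algorithm requires power-of-2 dimensions. Pad 7x7 to 8x8 (next power of 2).

Standard algorithm: 7^3 = 343 multiplications
Strassen's algorithm: 7^(log2(8)) = 7^3 = 343 multiplications
Savings: 343 - 343 = 0 multiplications

Standard: 343 multiplications (7^3). Strassen: 343 multiplications (7^3, after padding to 8x8). Strassen reduces 8 recursive multiplications to 7 at each level.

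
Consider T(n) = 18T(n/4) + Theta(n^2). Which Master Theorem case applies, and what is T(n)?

Master Theorem for T(n) = 18T(n/4) + O(n^2):

a = 18, b = 4, c = 2
log_b(a) = log_4(18) = 2.0850

Case 1: c = 2 < log_4(18) = 2.0850
T(n) = O(n^(log_4 18))

For T(n) = 18T(n/4) + O(n^2): log_4(18) = 2.0850. This is Case 1 of the Master Theorem (c < log_b(a), work dominated by leaves), giving O(n^(log_4 18)).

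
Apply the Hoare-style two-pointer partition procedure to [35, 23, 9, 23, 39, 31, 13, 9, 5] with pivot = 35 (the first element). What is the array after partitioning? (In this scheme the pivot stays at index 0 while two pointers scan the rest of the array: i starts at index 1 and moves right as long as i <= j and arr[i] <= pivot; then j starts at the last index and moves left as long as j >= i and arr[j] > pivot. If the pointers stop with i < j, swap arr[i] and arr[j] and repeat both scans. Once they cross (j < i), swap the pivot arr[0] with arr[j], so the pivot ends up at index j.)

Hoare-style two-pointer partition with pivot = 35:

Initial array: [35, 23, 9, 23, 39, 31, 13, 9, 5]

Pointers start at i = 1, j = 8.
i stops at index 4 (arr[4]=39 > 35), j stops at index 8 (arr[8]=5 <= 35): swap arr[4] and arr[8], array becomes [35, 23, 9, 23, 5, 31, 13, 9, 39]
i ends at 8, j ends at 7: the pointers have crossed (j < i), so scanning stops.

Swap pivot arr[0] with arr[7] to place pivot at position 7: [9, 23, 9, 23, 5, 31, 13, 35, 39]
Pivot position: 7

After partitioning with pivot 35, the array becomes [9, 23, 9, 23, 5, 31, 13, 35, 39]. The pivot is placed at index 7. All elements to the left of the pivot are <= 35, and all elements to the right are > 35.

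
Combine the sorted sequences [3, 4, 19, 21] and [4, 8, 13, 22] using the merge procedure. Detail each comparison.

Merging process:

Compare 3 vs 4: take 3 from left. Merged: [3]
Compare 4 vs 4: take 4 from left. Merged: [3, 4]
Compare 19 vs 4: take 4 from right. Merged: [3, 4, 4]
Compare 19 vs 8: take 8 from right. Merged: [3, 4, 4, 8]
Compare 19 vs 13: take 13 from right. Merged: [3, 4, 4, 8, 13]
Compare 19 vs 22: take 19 from left. Merged: [3, 4, 4, 8, 13, 19]
Compare 21 vs 22: take 21 from left. Merged: [3, 4, 4, 8, 13, 19, 21]
Append remaining from right: [22]. Merged: [3, 4, 4, 8, 13, 19, 21, 22]

Final merged array: [3, 4, 4, 8, 13, 19, 21, 22]
Total comparisons: 7

The merged array is [3, 4, 4, 8, 13, 19, 21, 22], requiring 7 comparisons. The merge step runs in O(n) time where n is the total number of elements.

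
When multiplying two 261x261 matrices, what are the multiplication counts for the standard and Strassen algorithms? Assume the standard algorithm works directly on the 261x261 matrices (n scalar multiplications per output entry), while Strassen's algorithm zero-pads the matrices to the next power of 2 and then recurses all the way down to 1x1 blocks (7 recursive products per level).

Matrix multiplication for 261x261 matrices:

Strassen's algorithm requires power-of-2 dimensions. Pad 261x261 to 512x512 (next power of 2).

Standard algorithm: 261^3 = 17779581 multiplications
Strassen's algorithm: 7^(log2(512)) = 7^9 = 40353607 multiplications
Difference: 17779581 - 40353607 = -22574026 (Strassen uses MORE here due to padding overhead — for small or just-over-power-of-2 n, padding can outweigh the per-level savings)

Standard: 17779581 multiplications (261^3). Strassen: 40353607 multiplications (7^9, after padding to 512x512). Strassen reduces 8 recursive multiplications to 7 at each level.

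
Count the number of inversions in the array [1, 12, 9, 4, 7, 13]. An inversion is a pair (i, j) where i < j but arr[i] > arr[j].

Finding inversions in [1, 12, 9, 4, 7, 13]:

(1, 2): arr[1]=12 > arr[2]=9
(1, 3): arr[1]=12 > arr[3]=4
(1, 4): arr[1]=12 > arr[4]=7
(2, 3): arr[2]=9 > arr[3]=4
(2, 4): arr[2]=9 > arr[4]=7

Total inversions: 5

The array has 5 inversion(s): (1,2), (1,3), (1,4), (2,3), (2,4). Each pair (i,j) satisfies i < j and arr[i] > arr[j].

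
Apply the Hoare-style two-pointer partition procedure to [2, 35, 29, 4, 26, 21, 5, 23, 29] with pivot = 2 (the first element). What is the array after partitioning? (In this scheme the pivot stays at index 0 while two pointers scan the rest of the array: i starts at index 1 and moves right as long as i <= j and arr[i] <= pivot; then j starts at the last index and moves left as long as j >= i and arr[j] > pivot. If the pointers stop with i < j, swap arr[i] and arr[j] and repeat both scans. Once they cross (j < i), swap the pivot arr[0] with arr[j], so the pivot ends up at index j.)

Hoare-style two-pointer partition with pivot = 2:

Initial array: [2, 35, 29, 4, 26, 21, 5, 23, 29]

Pointers start at i = 1, j = 8.
i ends at 1, j ends at 0: the pointers have crossed (j < i), so scanning stops.

j = 0, so swapping arr[0] with arr[j] leaves the pivot at position 0: [2, 35, 29, 4, 26, 21, 5, 23, 29]
Pivot position: 0

After partitioning with pivot 2, the array becomes [2, 35, 29, 4, 26, 21, 5, 23, 29]. The pivot is placed at index 0. All elements to the left of the pivot are <= 2, and all elements to the right are > 2.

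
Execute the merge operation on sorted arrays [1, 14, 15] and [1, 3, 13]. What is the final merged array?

Merging process:

Compare 1 vs 1: take 1 from left. Merged: [1]
Compare 14 vs 1: take 1 from right. Merged: [1, 1]
Compare 14 vs 3: take 3 from right. Merged: [1, 1, 3]
Compare 14 vs 13: take 13 from right. Merged: [1, 1, 3, 13]
Append remaining from left: [14, 15]. Merged: [1, 1, 3, 13, 14, 15]

Final merged array: [1, 1, 3, 13, 14, 15]
Total comparisons: 4

The merged array is [1, 1, 3, 13, 14, 15], requiring 4 comparisons. The merge step runs in O(n) time where n is the total number of elements.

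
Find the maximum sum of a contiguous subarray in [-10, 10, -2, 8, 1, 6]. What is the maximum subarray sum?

Using Kadane's algorithm on [-10, 10, -2, 8, 1, 6]:

Scanning through the array:
Position 1 (value 10): max_ending_here = 10, max_so_far = 10
Position 2 (value -2): max_ending_here = 8, max_so_far = 10
Position 3 (value 8): max_ending_here = 16, max_so_far = 16
Position 4 (value 1): max_ending_here = 17, max_so_far = 17
Position 5 (value 6): max_ending_here = 23, max_so_far = 23

Maximum subarray: [10, -2, 8, 1, 6]
Maximum sum: 23

The maximum subarray is [10, -2, 8, 1, 6] with sum 23. This subarray runs from index 1 to index 5.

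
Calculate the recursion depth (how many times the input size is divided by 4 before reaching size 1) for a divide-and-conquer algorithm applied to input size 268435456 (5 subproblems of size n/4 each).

For divide and conquer with division factor 4:

Problem sizes at each level:
Level 0: 268435456
Level 1: 67108864
Level 2: 16777216
Level 3: 4194304
Level 4: 1048576
Level 5: 262144
Level 6: 65536
Level 7: 16384
Level 8: 4096
Level 9: 1024
Level 10: 256
Level 11: 64
Level 12: 16
Level 13: 4
Level 14: 1

The root is level 0 and the size-1 base case is level 14 (the tree spans levels 0 through 14, i.e. 15 levels counting the root), so the depth is the number of divisions: log_4(268435456) = 14

The recursion tree depth is log_4(268435456) = 14. At each level, the problem size is divided by 4, so it takes 14 divisions to reduce to a base case of size 1. The algorithm makes 5 recursive calls at each level.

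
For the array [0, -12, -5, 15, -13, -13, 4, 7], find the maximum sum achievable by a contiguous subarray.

Using Kadane's algorithm on [0, -12, -5, 15, -13, -13, 4, 7]:

Scanning through the array:
Position 1 (value -12): max_ending_here = -12, max_so_far = 0
Position 2 (value -5): max_ending_here = -5, max_so_far = 0
Position 3 (value 15): max_ending_here = 15, max_so_far = 15
Position 4 (value -13): max_ending_here = 2, max_so_far = 15
Position 5 (value -13): max_ending_here = -11, max_so_far = 15
Position 6 (value 4): max_ending_here = 4, max_so_far = 15
Position 7 (value 7): max_ending_here = 11, max_so_far = 15

Maximum subarray: [15]
Maximum sum: 15

The maximum subarray is [15] with sum 15. This subarray runs from index 3 to index 3.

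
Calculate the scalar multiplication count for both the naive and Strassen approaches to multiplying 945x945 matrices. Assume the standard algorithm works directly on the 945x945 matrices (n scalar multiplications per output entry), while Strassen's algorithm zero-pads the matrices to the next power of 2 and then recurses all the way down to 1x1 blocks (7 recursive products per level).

Matrix multiplication for 945x945 matrices:

Strassen's algorithm requires power-of-2 dimensions. Pad 945x945 to 1024x1024 (next power of 2).

Standard algorithm: 945^3 = 843908625 multiplications
Strassen's algorithm: 7^(log2(1024)) = 7^10 = 282475249 multiplications
Savings: 843908625 - 282475249 = 561433376 multiplications

Standard: 843908625 multiplications (945^3). Strassen: 282475249 multiplications (7^10, after padding to 1024x1024). Strassen reduces 8 recursive multiplications to 7 at each level.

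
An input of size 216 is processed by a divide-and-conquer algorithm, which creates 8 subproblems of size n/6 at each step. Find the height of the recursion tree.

For divide and conquer with division factor 6:

Problem sizes at each level:
Level 0: 216
Level 1: 36
Level 2: 6
Level 3: 1

The root is level 0 and the size-1 base case is level 3 (the tree spans levels 0 through 3, i.e. 4 levels counting the root), so the depth is the number of divisions: log_6(216) = 3

The recursion tree depth is log_6(216) = 3. At each level, the problem size is divided by 6, so it takes 3 divisions to reduce to a base case of size 1. The algorithm makes 8 recursive calls at each level.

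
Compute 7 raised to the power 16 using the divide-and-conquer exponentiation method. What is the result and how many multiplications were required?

Computing 7^16 by squaring (build up from 7^1; each line after the first costs one multiplication):

7^1 = 7
7^2 = (7^1)^2 = 7^2 = 49
7^4 = (7^2)^2 = 49^2 = 2401
7^8 = (7^4)^2 = 2401^2 = 5764801
7^16 = (7^8)^2 = 5764801^2 = 33232930569601

Result: 33232930569601
Multiplications needed: 4 (4 lines after 7^1)

7^16 = 33232930569601. Using exponentiation by squaring, this requires 4 multiplications. The key idea: if the exponent is even, square the half-power; if odd, multiply by the base once.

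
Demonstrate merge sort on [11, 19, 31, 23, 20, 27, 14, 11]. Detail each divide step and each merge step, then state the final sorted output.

Merge sort trace:

Split: [11, 19, 31, 23, 20, 27, 14, 11] -> [11, 19, 31, 23] and [20, 27, 14, 11]
  Split: [11, 19, 31, 23] -> [11, 19] and [31, 23]
    Split: [11, 19] -> [11] and [19]
    Merge: [11] + [19] -> [11, 19]
    Split: [31, 23] -> [31] and [23]
    Merge: [31] + [23] -> [23, 31]
  Merge: [11, 19] + [23, 31] -> [11, 19, 23, 31]
  Split: [20, 27, 14, 11] -> [20, 27] and [14, 11]
    Split: [20, 27] -> [20] and [27]
    Merge: [20] + [27] -> [20, 27]
    Split: [14, 11] -> [14] and [11]
    Merge: [14] + [11] -> [11, 14]
  Merge: [20, 27] + [11, 14] -> [11, 14, 20, 27]
Merge: [11, 19, 23, 31] + [11, 14, 20, 27] -> [11, 11, 14, 19, 20, 23, 27, 31]

Final sorted array: [11, 11, 14, 19, 20, 23, 27, 31]

The merge sort proceeds by recursively splitting the array and merging sorted halves.
After all merges, the sorted array is [11, 11, 14, 19, 20, 23, 27, 31].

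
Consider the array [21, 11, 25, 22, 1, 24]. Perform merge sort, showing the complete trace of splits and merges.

Merge sort trace:

Split: [21, 11, 25, 22, 1, 24] -> [21, 11, 25] and [22, 1, 24]
  Split: [21, 11, 25] -> [21] and [11, 25]
    Split: [11, 25] -> [11] and [25]
    Merge: [11] + [25] -> [11, 25]
  Merge: [21] + [11, 25] -> [11, 21, 25]
  Split: [22, 1, 24] -> [22] and [1, 24]
    Split: [1, 24] -> [1] and [24]
    Merge: [1] + [24] -> [1, 24]
  Merge: [22] + [1, 24] -> [1, 22, 24]
Merge: [11, 21, 25] + [1, 22, 24] -> [1, 11, 21, 22, 24, 25]

Final sorted array: [1, 11, 21, 22, 24, 25]

The merge sort proceeds by recursively splitting the array and merging sorted halves.
After all merges, the sorted array is [1, 11, 21, 22, 24, 25].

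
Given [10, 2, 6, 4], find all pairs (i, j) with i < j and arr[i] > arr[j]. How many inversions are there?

Finding inversions in [10, 2, 6, 4]:

(0, 1): arr[0]=10 > arr[1]=2
(0, 2): arr[0]=10 > arr[2]=6
(0, 3): arr[0]=10 > arr[3]=4
(2, 3): arr[2]=6 > arr[3]=4

Total inversions: 4

The array has 4 inversion(s): (0,1), (0,2), (0,3), (2,3). Each pair (i,j) satisfies i < j and arr[i] > arr[j].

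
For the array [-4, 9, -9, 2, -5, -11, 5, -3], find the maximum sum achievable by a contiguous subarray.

Using Kadane's algorithm on [-4, 9, -9, 2, -5, -11, 5, -3]:

Scanning through the array:
Position 1 (value 9): max_ending_here = 9, max_so_far = 9
Position 2 (value -9): max_ending_here = 0, max_so_far = 9
Position 3 (value 2): max_ending_here = 2, max_so_far = 9
Position 4 (value -5): max_ending_here = -3, max_so_far = 9
Position 5 (value -11): max_ending_here = -11, max_so_far = 9
Position 6 (value 5): max_ending_here = 5, max_so_far = 9
Position 7 (value -3): max_ending_here = 2, max_so_far = 9

Maximum subarray: [9]
Maximum sum: 9

The maximum subarray is [9] with sum 9. This subarray runs from index 1 to index 1.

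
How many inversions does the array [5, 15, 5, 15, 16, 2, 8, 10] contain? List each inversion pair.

Finding inversions in [5, 15, 5, 15, 16, 2, 8, 10]:

(0, 5): arr[0]=5 > arr[5]=2
(1, 2): arr[1]=15 > arr[2]=5
(1, 5): arr[1]=15 > arr[5]=2
(1, 6): arr[1]=15 > arr[6]=8
(1, 7): arr[1]=15 > arr[7]=10
(2, 5): arr[2]=5 > arr[5]=2
(3, 5): arr[3]=15 > arr[5]=2
(3, 6): arr[3]=15 > arr[6]=8
(3, 7): arr[3]=15 > arr[7]=10
(4, 5): arr[4]=16 > arr[5]=2
(4, 6): arr[4]=16 > arr[6]=8
(4, 7): arr[4]=16 > arr[7]=10

Total inversions: 12

The array has 12 inversion(s): (0,5), (1,2), (1,5), (1,6), (1,7), (2,5), (3,5), (3,6), (3,7), (4,5), (4,6), (4,7). Each pair (i,j) satisfies i < j and arr[i] > arr[j].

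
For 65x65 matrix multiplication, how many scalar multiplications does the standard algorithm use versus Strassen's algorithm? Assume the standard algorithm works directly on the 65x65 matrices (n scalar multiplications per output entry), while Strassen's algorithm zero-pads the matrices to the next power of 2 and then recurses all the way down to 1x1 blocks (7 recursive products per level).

Matrix multiplication for 65x65 matrices:

Strassen's algorithm requires power-of-2 dimensions. Pad 65x65 to 128x128 (next power of 2).

Standard algorithm: 65^3 = 274625 multiplications
Strassen's algorithm: 7^(log2(128)) = 7^7 = 823543 multiplications
Difference: 274625 - 823543 = -548918 (Strassen uses MORE here due to padding overhead — for small or just-over-power-of-2 n, padding can outweigh the per-level savings)

Standard: 274625 multiplications (65^3). Strassen: 823543 multiplications (7^7, after padding to 128x128). Strassen reduces 8 recursive multiplications to 7 at each level.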